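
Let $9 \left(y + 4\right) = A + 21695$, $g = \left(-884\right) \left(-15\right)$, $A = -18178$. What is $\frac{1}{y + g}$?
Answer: $\frac{9}{122821} \approx 7.3277 \cdot 10^{-5}$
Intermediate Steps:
$g = 13260$
$y = \frac{3481}{9}$ ($y = -4 + \frac{-18178 + 21695}{9} = -4 + \frac{1}{9} \cdot 3517 = -4 + \frac{3517}{9} = \frac{3481}{9} \approx 386.78$)
$\frac{1}{y + g} = \frac{1}{\frac{3481}{9} + 13260} = \frac{1}{\frac{122821}{9}} = \frac{9}{122821}$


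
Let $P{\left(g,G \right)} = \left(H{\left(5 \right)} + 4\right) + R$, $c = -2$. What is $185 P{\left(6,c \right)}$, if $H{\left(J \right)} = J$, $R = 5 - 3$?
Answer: $2035$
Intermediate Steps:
$R = 2$ ($R = 5 - 3 = 2$)
$P{\left(g,G \right)} = 11$ ($P{\left(g,G \right)} = \left(5 + 4\right) + 2 = 9 + 2 = 11$)
$185 P{\left(6,c \right)} = 185 \cdot 11 = 2035$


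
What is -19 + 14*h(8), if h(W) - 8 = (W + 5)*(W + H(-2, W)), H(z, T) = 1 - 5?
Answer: 821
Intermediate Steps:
H(z, T) = -4
h(W) = 8 + (-4 + W)*(5 + W) (h(W) = 8 + (W + 5)*(W - 4) = 8 + (5 + W)*(-4 + W) = 8 + (-4 + W)*(5 + W))
-19 + 14*h(8) = -19 + 14*(-12 + 8 + 8²) = -19 + 14*(-12 + 8 + 64) = -19 + 14*60 = -19 + 840 = 821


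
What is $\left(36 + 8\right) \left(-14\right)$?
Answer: $-616$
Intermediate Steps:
$\left(36 + 8\right) \left(-14\right) = 44 \left(-14\right) = -616$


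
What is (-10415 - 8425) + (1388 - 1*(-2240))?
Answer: -15212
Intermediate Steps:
(-10415 - 8425) + (1388 - 1*(-2240)) = -18840 + (1388 + 2240) = -18840 + 3628 = -15212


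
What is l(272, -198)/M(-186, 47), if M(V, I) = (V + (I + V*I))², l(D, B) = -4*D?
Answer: -1088/78872161 ≈ -1.3794e-5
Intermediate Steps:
M(V, I) = (I + V + I*V)² (M(V, I) = (V + (I + I*V))² = (I + V + I*V)²)
l(272, -198)/M(-186, 47) = (-4*272)/((47 - 186 + 47*(-186))²) = -1088/(47 - 186 - 8742)² = -1088/((-8881)²) = -1088/78872161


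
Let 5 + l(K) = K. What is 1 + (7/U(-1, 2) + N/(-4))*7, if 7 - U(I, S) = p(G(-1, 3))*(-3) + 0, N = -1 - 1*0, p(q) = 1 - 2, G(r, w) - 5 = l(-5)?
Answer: 15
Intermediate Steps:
l(K) = -5 + K
G(r, w) = -5 (G(r, w) = 5 + (-5 - 5) = 5 - 10 = -5)
p(q) = -1
N = -1 (N = -1 + 0 = -1)
U(I, S) = 4 (U(I, S) = 7 - (-1*(-3) + 0) = 7 - (3 + 0) = 7 - 1*3 = 7 - 3 = 4)
1 + (7/U(-1, 2) + N/(-4))*7 = 1 + (7/4 - 1/(-4))*7 = 1 + (7*(¼) - 1*(-¼))*7 = 1 + (7/4 + ¼)*7 = 1 + 2*7 = 1 + 14 = 15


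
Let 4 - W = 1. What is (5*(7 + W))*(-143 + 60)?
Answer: -4150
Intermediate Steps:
W = 3 (W = 4 - 1*1 = 4 - 1 = 3)
(5*(7 + W))*(-143 + 60) = (5*(7 + 3))*(-143 + 60) = (5*10)*(-83) = 50*(-83) = -4150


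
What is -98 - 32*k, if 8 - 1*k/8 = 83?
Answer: 19102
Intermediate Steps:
k = -600 (k = 64 - 8*83 = 64 - 664 = -600)
-98 - 32*k = -98 - 32*(-600) = -98 + 19200 = 19102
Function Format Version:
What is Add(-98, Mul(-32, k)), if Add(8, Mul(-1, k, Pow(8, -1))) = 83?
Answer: 19102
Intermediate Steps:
k = -600 (k = Add(64, Mul(-8, 83)) = Add(64, -664) = -600)
Add(-98, Mul(-32, k)) = Add(-98, Mul(-32, -600)) = Add(-98, 19200) = 19102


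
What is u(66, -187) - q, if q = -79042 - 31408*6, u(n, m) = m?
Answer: 267303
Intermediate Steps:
q = -267490 (q = -79042 - 1*188448 = -79042 - 188448 = -267490)
u(66, -187) - q = -187 - 1*(-267490) = -187 + 267490 = 267303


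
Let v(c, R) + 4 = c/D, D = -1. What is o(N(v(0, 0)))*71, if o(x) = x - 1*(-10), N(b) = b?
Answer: 426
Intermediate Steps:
v(c, R) = -4 - c (v(c, R) = -4 + c/(-1) = -4 + c*(-1) = -4 - c)
o(x) = 10 + x (o(x) = x + 10 = 10 + x)
o(N(v(0, 0)))*71 = (10 + (-4 - 1*0))*71 = (10 + (-4 + 0))*71 = (10 - 4)*71 = 6*71 = 426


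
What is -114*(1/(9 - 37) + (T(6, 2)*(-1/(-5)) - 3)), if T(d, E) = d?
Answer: 14649/70 ≈ 209.27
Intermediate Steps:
-114*(1/(9 - 37) + (T(6, 2)*(-1/(-5)) - 3)) = -114*(1/(9 - 37) + (6*(-1/(-5)) - 3)) = -114*(1/(-28) + (6*(-1*(-⅕)) - 3)) = -114*(-1/28 + (6*(⅕) - 3)) = -114*(-1/28 + (6/5 - 3)) = -114*(-1/28 - 9/5) = -114*(-257/140) = 14649/70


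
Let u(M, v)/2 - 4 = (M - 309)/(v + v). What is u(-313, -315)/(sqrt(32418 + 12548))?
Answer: 1571*sqrt(44966)/7082145 ≈ 0.047038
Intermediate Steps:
u(M, v) = 8 + (-309 + M)/v (u(M, v) = 8 + 2*((M - 309)/(v + v)) = 8 + 2*((-309 + M)/((2*v))) = 8 + 2*((-309 + M)*(1/(2*v))) = 8 + 2*((-309 + M)/(2*v)) = 8 + (-309 + M)/v)
u(-313, -315)/(sqrt(32418 + 12548)) = ((-309 - 313 + 8*(-315))/(-315))/(sqrt(32418 + 12548)) = (-(-309 - 313 - 2520)/315)/(sqrt(44966)) = (-1/315*(-3142))*(sqrt(44966)/44966) = 3142*(sqrt(44966)/44966)/315 = 1571*sqrt(44966)/7082145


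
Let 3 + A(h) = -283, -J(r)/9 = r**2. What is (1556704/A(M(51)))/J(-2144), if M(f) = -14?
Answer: 48647/369749952 ≈ 0.00013157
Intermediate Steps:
J(r) = -9*r**2
A(h) = -286 (A(h) = -3 - 283 = -286)
(1556704/A(M(51)))/J(-2144) = (1556704/(-286))/((-9*(-2144)**2)) = (1556704*(-1/286))/((-9*4596736)) = -778352/143/(-41370624) = -778352/143*(-1/41370624) = 48647/369749952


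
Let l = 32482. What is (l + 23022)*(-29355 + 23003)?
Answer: -352561408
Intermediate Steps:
(l + 23022)*(-29355 + 23003) = (32482 + 23022)*(-29355 + 23003) = 55504*(-6352) = -352561408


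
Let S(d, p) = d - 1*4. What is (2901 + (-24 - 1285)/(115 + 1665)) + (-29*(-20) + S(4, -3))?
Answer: 6194871/1780 ≈ 3480.3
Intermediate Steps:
S(d, p) = -4 + d (S(d, p) = d - 4 = -4 + d)
(2901 + (-24 - 1285)/(115 + 1665)) + (-29*(-20) + S(4, -3)) = (2901 + (-24 - 1285)/(115 + 1665)) + (-29*(-20) + (-4 + 4)) = (2901 - 1309/1780) + (580 + 0) = (2901 - 1309*1/1780) + 580 = (2901 - 1309/1780) + 580 = 5162471/1780 + 580 = 6194871/1780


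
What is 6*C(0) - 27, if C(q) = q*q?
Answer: -27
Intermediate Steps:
C(q) = q²
6*C(0) - 27 = 6*0² - 27 = 6*0 - 27 = 0 - 27 = -27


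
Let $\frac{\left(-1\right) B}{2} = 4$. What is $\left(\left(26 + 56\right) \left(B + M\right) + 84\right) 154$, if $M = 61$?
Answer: $682220$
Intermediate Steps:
$B = -8$ ($B = \left(-2\right) 4 = -8$)
$\left(\left(26 + 56\right) \left(B + M\right) + 84\right) 154 = \left(\left(26 + 56\right) \left(-8 + 61\right) + 84\right) 154 = \left(82 \cdot 53 + 84\right) 154 = \left(4346 + 84\right) 154 = 4430 \cdot 154 = 682220$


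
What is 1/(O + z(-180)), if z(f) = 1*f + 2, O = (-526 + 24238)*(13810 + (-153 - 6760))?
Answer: 1/163541486 ≈ 6.1147e-9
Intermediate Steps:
O = 163541664 (O = 23712*(13810 - 6913) = 23712*6897 = 163541664)
z(f) = 2 + f (z(f) = f + 2 = 2 + f)
1/(O + z(-180)) = 1/(163541664 + (2 - 180)) = 1/(163541664 - 178) = 1/163541486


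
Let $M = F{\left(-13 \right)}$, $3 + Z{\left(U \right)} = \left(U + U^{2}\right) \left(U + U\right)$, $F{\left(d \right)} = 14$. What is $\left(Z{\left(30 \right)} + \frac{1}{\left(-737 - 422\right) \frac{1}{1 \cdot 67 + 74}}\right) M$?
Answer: $\frac{905360148}{1159} \approx 7.8116 \cdot 10^{5}$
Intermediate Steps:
$Z{\left(U \right)} = -3 + 2 U \left(U + U^{2}\right)$ ($Z{\left(U \right)} = -3 + \left(U + U^{2}\right) \left(U + U\right) = -3 + \left(U + U^{2}\right) 2 U = -3 + 2 U \left(U + U^{2}\right)$)
$M = 14$
$\left(Z{\left(30 \right)} + \frac{1}{\left(-737 - 422\right) \frac{1}{1 \cdot 67 + 74}}\right) M = \left(\left(-3 + 2 \cdot 30^{2} + 2 \cdot 30^{3}\right) + \frac{1}{\left(-737 - 422\right) \frac{1}{1 \cdot 67 + 74}}\right) 14 = \left(\left(-3 + 2 \cdot 900 + 2 \cdot 27000\right) + \frac{1}{\left(-1159\right) \frac{1}{67 + 74}}\right) 14 = \left(\left(-3 + 1800 + 54000\right) + \frac{1}{\left(-1159\right) \frac{1}{141}}\right) 14 = \left(55797 + \frac{1}{\left(-1159\right) \frac{1}{141}}\right) 14 = \left(55797 + \frac{1}{- \frac{1159}{141}}\right) 14 = \left(55797 - \frac{141}{1159}\right) 14 = \frac{64668582}{1159} \cdot 14 = \frac{905360148}{1159}$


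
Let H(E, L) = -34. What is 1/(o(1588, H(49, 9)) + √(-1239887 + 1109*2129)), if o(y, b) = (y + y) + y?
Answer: 2382/10787261 - √1121174/21574522 ≈ 0.00017174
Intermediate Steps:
o(y, b) = 3*y (o(y, b) = 2*y + y = 3*y)
1/(o(1588, H(49, 9)) + √(-1239887 + 1109*2129)) = 1/(3*1588 + √(-1239887 + 1109*2129)) = 1/(4764 + √(-1239887 + 2361061)) = 1/(4764 + √1121174)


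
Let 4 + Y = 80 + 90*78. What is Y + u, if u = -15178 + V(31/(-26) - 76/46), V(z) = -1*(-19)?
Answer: -8063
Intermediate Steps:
V(z) = 19
Y = 7096 (Y = -4 + (80 + 90*78) = -4 + (80 + 7020) = -4 + 7100 = 7096)
u = -15159 (u = -15178 + 19 = -15159)
Y + u = 7096 - 15159 = -8063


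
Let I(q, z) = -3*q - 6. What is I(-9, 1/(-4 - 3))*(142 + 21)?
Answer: 3423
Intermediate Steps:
I(q, z) = -6 - 3*q
I(-9, 1/(-4 - 3))*(142 + 21) = (-6 - 3*(-9))*(142 + 21) = (-6 + 27)*163 = 21*163 = 3423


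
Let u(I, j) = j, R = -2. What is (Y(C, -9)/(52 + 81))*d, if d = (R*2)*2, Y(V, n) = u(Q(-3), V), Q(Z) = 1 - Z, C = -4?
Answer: 32/133 ≈ 0.24060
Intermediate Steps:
Y(V, n) = V
d = -8 (d = -2*2*2 = -4*2 = -8)
(Y(C, -9)/(52 + 81))*d = (-4/(52 + 81))*(-8) = (-4/133)*(-8) = ((1/133)*(-4))*(-8) = -4/133*(-8) = 32/133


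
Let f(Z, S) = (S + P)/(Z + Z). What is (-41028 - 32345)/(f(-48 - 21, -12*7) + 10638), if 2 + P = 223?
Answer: -10125474/1467907 ≈ -6.8979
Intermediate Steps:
P = 221 (P = -2 + 223 = 221)
f(Z, S) = (221 + S)/(2*Z) (f(Z, S) = (S + 221)/(Z + Z) = (221 + S)/((2*Z)) = (221 + S)*(1/(2*Z)) = (221 + S)/(2*Z))
(-41028 - 32345)/(f(-48 - 21, -12*7) + 10638) = (-41028 - 32345)/((221 - 12*7)/(2*(-48 - 21)) + 10638) = -73373/((1/2)*(221 - 84)/(-69) + 10638) = -73373/((1/2)*(-1/69)*137 + 10638) = -73373/(-137/138 + 10638) = -73373/1467907/138 = -73373*138/1467907 = -10125474/1467907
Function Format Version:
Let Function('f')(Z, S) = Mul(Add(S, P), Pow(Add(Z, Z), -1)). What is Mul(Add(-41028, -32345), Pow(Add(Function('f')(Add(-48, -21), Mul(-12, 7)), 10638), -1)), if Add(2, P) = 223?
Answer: Rational(-10125474, 1467907) ≈ -6.8979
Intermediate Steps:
P = 221 (P = Add(-2, 223) = 221)
Function('f')(Z, S) = Mul(Rational(1, 2), Pow(Z, -1), Add(221, S)) (Function('f')(Z, S) = Mul(Add(S, 221), Pow(Add(Z, Z), -1)) = Mul(Add(221, S), Pow(Mul(2, Z), -1)) = Mul(Add(221, S), Mul(Rational(1, 2), Pow(Z, -1))) = Mul(Rational(1, 2), Pow(Z, -1), Add(221, S)))
Mul(Add(-41028, -32345), Pow(Add(Function('f')(Add(-48, -21), Mul(-12, 7)), 10638), -1)) = Mul(Add(-41028, -32345), Pow(Add(Mul(Rational(1, 2), Pow(Add(-48, -21), -1), Add(221, Mul(-12, 7))), 10638), -1)) = Mul(-73373, Pow(Add(Mul(Rational(1, 2), Pow(-69, -1), Add(221, -84)), 10638), -1)) = Mul(-73373, Pow(Add(Mul(Rational(1, 2), Rational(-1, 69), 137), 10638), -1)) = Mul(-73373, Pow(Add(Rational(-137, 138), 10638), -1)) = Mul(-73373, Pow(Rational(1467907, 138), -1)) = Mul(-73373, Rational(138, 1467907)) = Rational(-10125474, 1467907)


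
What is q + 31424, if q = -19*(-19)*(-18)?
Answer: 24926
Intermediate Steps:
q = -6498 (q = 361*(-18) = -6498)
q + 31424 = -6498 + 31424 = 24926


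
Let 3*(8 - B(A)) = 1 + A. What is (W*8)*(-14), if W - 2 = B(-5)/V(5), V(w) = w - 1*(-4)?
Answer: -9184/27 ≈ -340.15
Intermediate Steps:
V(w) = 4 + w (V(w) = w + 4 = 4 + w)
B(A) = 23/3 - A/3 (B(A) = 8 - (1 + A)/3 = 8 + (-⅓ - A/3) = 23/3 - A/3)
W = 82/27 (W = 2 + (23/3 - ⅓*(-5))/(4 + 5) = 2 + (23/3 + 5/3)/9 = 2 + (28/3)*(⅑) = 2 + 28/27 = 82/27 ≈ 3.0370)
(W*8)*(-14) = ((82/27)*8)*(-14) = (656/27)*(-14) = -9184/27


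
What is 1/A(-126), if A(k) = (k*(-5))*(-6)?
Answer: -1/3780 ≈ -0.00026455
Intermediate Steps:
A(k) = 30*k (A(k) = -5*k*(-6) = 30*k)
1/A(-126) = 1/(30*(-126)) = 1/(-3780) = -1/3780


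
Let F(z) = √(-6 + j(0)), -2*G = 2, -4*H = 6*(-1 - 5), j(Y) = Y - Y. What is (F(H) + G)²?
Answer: (1 - I*√6)² ≈ -5.0 - 4.899*I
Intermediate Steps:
j(Y) = 0
H = 9 (H = -3*(-1 - 5)/2 = -3*(-6)/2 = -¼*(-36) = 9)
G = -1 (G = -½*2 = -1)
F(z) = I*√6 (F(z) = √(-6 + 0) = √(-6) = I*√6)
(F(H) + G)² = (I*√6 - 1)² = (-1 + I*√6)²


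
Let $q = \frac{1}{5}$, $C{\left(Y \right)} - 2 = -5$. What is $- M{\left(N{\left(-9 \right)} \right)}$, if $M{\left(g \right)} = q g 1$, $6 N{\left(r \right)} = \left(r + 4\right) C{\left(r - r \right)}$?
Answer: $- \frac{1}{2} \approx -0.5$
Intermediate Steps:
$C{\left(Y \right)} = -3$ ($C{\left(Y \right)} = 2 - 5 = -3$)
$q = \frac{1}{5} \approx 0.2$
$N{\left(r \right)} = -2 - \frac{r}{2}$ ($N{\left(r \right)} = \frac{\left(r + 4\right) \left(-3\right)}{6} = \frac{\left(4 + r\right) \left(-3\right)}{6} = \frac{-12 - 3 r}{6} = -2 - \frac{r}{2}$)
$M{\left(g \right)} = \frac{g}{5}$ ($M{\left(g \right)} = \frac{g}{5} \cdot 1 = \frac{g}{5}$)
$- M{\left(N{\left(-9 \right)} \right)} = - \frac{-2 - - \frac{9}{2}}{5} = - \frac{-2 + \frac{9}{2}}{5} = - \frac{5}{5 \cdot 2} = \left(-1\right) \frac{1}{2} = - \frac{1}{2}$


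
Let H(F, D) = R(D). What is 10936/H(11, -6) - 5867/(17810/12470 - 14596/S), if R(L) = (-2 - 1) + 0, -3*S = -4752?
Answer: -33357630260/11535081 ≈ -2891.8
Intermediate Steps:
S = 1584 (S = -⅓*(-4752) = 1584)
R(L) = -3 (R(L) = -3 + 0 = -3)
H(F, D) = -3
10936/H(11, -6) - 5867/(17810/12470 - 14596/S) = 10936/(-3) - 5867/(17810/12470 - 14596/1584) = 10936*(-⅓) - 5867/(17810*(1/12470) - 14596*1/1584) = -10936/3 - 5867/(1781/1247 - 3649/396) = -10936/3 - 5867/(-3845027/493812) = -10936/3 - 5867*(-493812/3845027) = -10936/3 + 2897195004/3845027 = -33357630260/11535081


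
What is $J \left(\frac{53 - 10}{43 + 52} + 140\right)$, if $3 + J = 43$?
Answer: $\frac{106744}{19} \approx 5618.1$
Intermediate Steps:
$J = 40$ ($J = -3 + 43 = 40$)
$J \left(\frac{53 - 10}{43 + 52} + 140\right) = 40 \left(\frac{53 - 10}{43 + 52} + 140\right) = 40 \left(\frac{43}{95} + 140\right) = 40 \cdot \frac{13343}{95} = \frac{106744}{19}$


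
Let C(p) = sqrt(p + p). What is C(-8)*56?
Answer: 224*I ≈ 224.0*I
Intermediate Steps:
C(p) = sqrt(2)*sqrt(p) (C(p) = sqrt(2*p) = sqrt(2)*sqrt(p))
C(-8)*56 = (sqrt(2)*sqrt(-8))*56 = (sqrt(2)*(2*I*sqrt(2)))*56 = (4*I)*56 = 224*I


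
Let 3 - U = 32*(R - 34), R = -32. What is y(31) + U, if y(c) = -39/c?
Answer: 65526/31 ≈ 2113.7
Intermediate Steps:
U = 2115 (U = 3 - 32*(-32 - 34) = 3 - 32*(-66) = 3 - 1*(-2112) = 3 + 2112 = 2115)
y(31) + U = -39/31 + 2115 = 65526/31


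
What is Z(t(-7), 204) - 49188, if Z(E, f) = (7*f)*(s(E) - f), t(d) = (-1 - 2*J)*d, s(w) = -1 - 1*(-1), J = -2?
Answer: -340500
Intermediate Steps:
s(w) = 0 (s(w) = -1 + 1 = 0)
t(d) = 3*d (t(d) = (-1 - 2*(-2))*d = (-1 + 4)*d = 3*d)
Z(E, f) = -7*f² (Z(E, f) = (7*f)*(0 - f) = (7*f)*(-f) = -7*f²)
Z(t(-7), 204) - 49188 = -7*204² - 49188 = -7*41616 - 49188 = -291312 - 49188 = -340500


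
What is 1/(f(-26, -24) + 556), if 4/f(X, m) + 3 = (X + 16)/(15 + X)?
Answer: 23/12744 ≈ 0.0018048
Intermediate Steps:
f(X, m) = 4/(-3 + (16 + X)/(15 + X)) (f(X, m) = 4/(-3 + (X + 16)/(15 + X)) = 4/(-3 + (16 + X)/(15 + X)))
1/(f(-26, -24) + 556) = 1/(4*(-15 - 1*(-26))/(29 + 2*(-26)) + 556) = 1/(4*(-15 + 26)/(29 - 52) + 556) = 1/(4*11/(-23) + 556) = 1/(4*(-1/23)*11 + 556) = 1/(-44/23 + 556) = 1/(12744/23) = 23/12744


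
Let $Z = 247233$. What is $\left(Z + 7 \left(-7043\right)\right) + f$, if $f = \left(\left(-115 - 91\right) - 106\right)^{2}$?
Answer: $295276$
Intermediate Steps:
$f = 97344$ ($f = \left(\left(-115 - 91\right) - 106\right)^{2} = \left(-206 - 106\right)^{2} = \left(-312\right)^{2} = 97344$)
$\left(Z + 7 \left(-7043\right)\right) + f = \left(247233 + 7 \left(-7043\right)\right) + 97344 = \left(247233 - 49301\right) + 97344 = 197932 + 97344 = 295276$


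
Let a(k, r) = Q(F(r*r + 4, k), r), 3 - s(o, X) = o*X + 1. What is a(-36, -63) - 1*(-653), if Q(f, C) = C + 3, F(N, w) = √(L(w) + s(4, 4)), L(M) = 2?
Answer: 593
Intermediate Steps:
s(o, X) = 2 - X*o (s(o, X) = 3 - (o*X + 1) = 3 - (X*o + 1) = 3 - (1 + X*o) = 3 + (-1 - X*o) = 2 - X*o)
F(N, w) = 2*I*√3 (F(N, w) = √(2 + (2 - 1*4*4)) = √(2 + (2 - 16)) = √(2 - 14) = √(-12) = 2*I*√3)
Q(f, C) = 3 + C
a(k, r) = 3 + r
a(-36, -63) - 1*(-653) = (3 - 63) - 1*(-653) = -60 + 653 = 593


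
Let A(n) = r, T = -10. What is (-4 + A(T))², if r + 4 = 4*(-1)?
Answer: 144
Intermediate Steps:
r = -8 (r = -4 + 4*(-1) = -4 - 4 = -8)
A(n) = -8
(-4 + A(T))² = (-4 - 8)² = (-12)² = 144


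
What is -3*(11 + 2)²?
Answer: -507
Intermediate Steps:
-3*(11 + 2)² = -3*13² = -3*169 = -507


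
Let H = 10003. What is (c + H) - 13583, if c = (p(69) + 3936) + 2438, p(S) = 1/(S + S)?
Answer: 385573/138 ≈ 2794.0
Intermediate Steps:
p(S) = 1/(2*S)
c = 879613/138 (c = ((1/2)/69 + 3936) + 2438 = ((1/2)*(1/69) + 3936) + 2438 = (1/138 + 3936) + 2438 = 543169/138 + 2438 = 879613/138 ≈ 6374.0)
(c + H) - 13583 = (879613/138 + 10003) - 13583 = 2260027/138 - 13583 = 385573/138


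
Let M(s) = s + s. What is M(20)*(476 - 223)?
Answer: 10120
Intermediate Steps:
M(s) = 2*s
M(20)*(476 - 223) = (2*20)*(476 - 223) = 40*253 = 10120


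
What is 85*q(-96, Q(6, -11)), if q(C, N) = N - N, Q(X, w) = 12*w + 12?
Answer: 0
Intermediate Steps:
Q(X, w) = 12 + 12*w
q(C, N) = 0
85*q(-96, Q(6, -11)) = 85*0 = 0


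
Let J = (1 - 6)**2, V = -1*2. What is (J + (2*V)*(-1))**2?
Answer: 841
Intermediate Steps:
V = -2
J = 25 (J = (-5)**2 = 25)
(J + (2*V)*(-1))**2 = (25 + (2*(-2))*(-1))**2 = (25 - 4*(-1))**2 = (25 + 4)**2 = 29**2 = 841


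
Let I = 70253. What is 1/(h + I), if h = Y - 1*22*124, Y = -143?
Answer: 1/67382 ≈ 1.4841e-5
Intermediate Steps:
h = -2871 (h = -143 - 1*22*124 = -143 - 22*124 = -143 - 2728 = -2871)
1/(h + I) = 1/(-2871 + 70253) = 1/67382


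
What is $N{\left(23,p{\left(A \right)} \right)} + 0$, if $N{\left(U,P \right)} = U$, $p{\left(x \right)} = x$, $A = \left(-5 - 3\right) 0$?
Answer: $23$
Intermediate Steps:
$A = 0$ ($A = \left(-8\right) 0 = 0$)
$N{\left(23,p{\left(A \right)} \right)} + 0 = 23 + 0 = 23$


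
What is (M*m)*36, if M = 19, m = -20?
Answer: -13680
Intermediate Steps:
(M*m)*36 = (19*(-20))*36 = -380*36 = -13680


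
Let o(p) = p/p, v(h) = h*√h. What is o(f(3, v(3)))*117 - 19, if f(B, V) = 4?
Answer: 98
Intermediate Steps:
v(h) = h^(3/2)
o(p) = 1
o(f(3, v(3)))*117 - 19 = 1*117 - 19 = 117 - 19 = 98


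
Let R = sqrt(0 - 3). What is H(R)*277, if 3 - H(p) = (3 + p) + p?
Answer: -554*I*sqrt(3) ≈ -959.56*I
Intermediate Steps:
R = I*sqrt(3) (R = sqrt(-3) = I*sqrt(3) ≈ 1.732*I)
H(p) = -2*p (H(p) = 3 - ((3 + p) + p) = 3 - (3 + 2*p) = 3 + (-3 - 2*p) = -2*p)
H(R)*277 = -2*I*sqrt(3)*277 = -554*I*sqrt(3)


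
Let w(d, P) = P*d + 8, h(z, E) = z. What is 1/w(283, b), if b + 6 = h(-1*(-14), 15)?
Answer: 1/2272 ≈ 0.00044014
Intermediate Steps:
b = 8 (b = -6 - 1*(-14) = -6 + 14 = 8)
w(d, P) = 8 + P*d
1/w(283, b) = 1/(8 + 8*283) = 1/(8 + 2264) = 1/2272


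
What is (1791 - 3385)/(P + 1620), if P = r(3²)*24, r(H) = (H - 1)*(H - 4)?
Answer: -797/1290 ≈ -0.61783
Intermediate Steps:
r(H) = (-1 + H)*(-4 + H)
P = 960 (P = (4 + (3²)² - 5*3²)*24 = (4 + 9² - 5*9)*24 = (4 + 81 - 45)*24 = 40*24 = 960)
(1791 - 3385)/(P + 1620) = (1791 - 3385)/(960 + 1620) = -1594/2580 = -1594*1/2580 = -797/1290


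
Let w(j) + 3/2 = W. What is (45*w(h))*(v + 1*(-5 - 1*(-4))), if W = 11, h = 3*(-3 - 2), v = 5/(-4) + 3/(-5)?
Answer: -9747/8 ≈ -1218.4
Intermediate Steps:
v = -37/20 (v = 5*(-¼) + 3*(-⅕) = -5/4 - ⅗ = -37/20 ≈ -1.8500)
h = -15 (h = 3*(-5) = -15)
w(j) = 19/2 (w(j) = -3/2 + 11 = 19/2)
(45*w(h))*(v + 1*(-5 - 1*(-4))) = (45*(19/2))*(-37/20 + 1*(-5 - 1*(-4))) = 855*(-37/20 + 1*(-5 + 4))/2 = 855*(-37/20 + 1*(-1))/2 = 855*(-37/20 - 1)/2 = (855/2)*(-57/20) = -9747/8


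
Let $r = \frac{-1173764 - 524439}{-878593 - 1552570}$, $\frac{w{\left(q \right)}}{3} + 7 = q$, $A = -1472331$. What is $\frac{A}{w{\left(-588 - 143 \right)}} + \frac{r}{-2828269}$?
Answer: $\frac{3374574281451456305}{5074475414773086} \approx 665.01$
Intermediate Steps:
$w{\left(q \right)} = -21 + 3 q$
$r = \frac{1698203}{2431163}$ ($r = - \frac{1698203}{-2431163} = \left(-1698203\right) \left(- \frac{1}{2431163}\right) = \frac{1698203}{2431163} \approx 0.69851$)
$\frac{A}{w{\left(-588 - 143 \right)}} + \frac{r}{-2828269} = - \frac{1472331}{-21 + 3 \left(-588 - 143\right)} + \frac{1698203}{2431163 \left(-2828269\right)} = - \frac{1472331}{-21 + 3 \left(-588 - 143\right)} + \frac{1698203}{2431163} \left(- \frac{1}{2828269}\right) = - \frac{1472331}{-21 + 3 \left(-731\right)} - \frac{1698203}{6875982946847} = - \frac{1472331}{-21 - 2193} - \frac{1698203}{6875982946847} = - \frac{1472331}{-2214} - \frac{1698203}{6875982946847} = \left(-1472331\right) \left(- \frac{1}{2214}\right) - \frac{1698203}{6875982946847} = \frac{490777}{738} - \frac{1698203}{6875982946847} = \frac{3374574281451456305}{5074475414773086}$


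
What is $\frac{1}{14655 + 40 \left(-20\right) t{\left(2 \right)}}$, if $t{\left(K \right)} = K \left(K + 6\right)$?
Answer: $\frac{1}{1855} \approx 0.00053908$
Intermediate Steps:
$t{\left(K \right)} = K \left(6 + K\right)$
$\frac{1}{14655 + 40 \left(-20\right) t{\left(2 \right)}} = \frac{1}{14655 + 40 \left(-20\right) 2 \left(6 + 2\right)} = \frac{1}{14655 - 800 \cdot 2 \cdot 8} = \frac{1}{14655 - 12800} = \frac{1}{1855}$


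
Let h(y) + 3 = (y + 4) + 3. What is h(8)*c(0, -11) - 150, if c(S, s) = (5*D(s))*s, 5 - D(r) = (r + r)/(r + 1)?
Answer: -1998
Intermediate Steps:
D(r) = 5 - 2*r/(1 + r) (D(r) = 5 - (r + r)/(r + 1) = 5 - 2*r/(1 + r))
c(S, s) = 5*s*(5 + 3*s)/(1 + s) (c(S, s) = (5*((5 + 3*s)/(1 + s)))*s = (5*(5 + 3*s)/(1 + s))*s = 5*s*(5 + 3*s)/(1 + s))
h(y) = 4 + y (h(y) = -3 + ((y + 4) + 3) = -3 + ((4 + y) + 3) = -3 + (7 + y) = 4 + y)
h(8)*c(0, -11) - 150 = (4 + 8)*(5*(-11)*(5 + 3*(-11))/(1 - 11)) - 150 = 12*(5*(-11)*(5 - 33)/(-10)) - 150 = 12*(5*(-11)*(-⅒)*(-28)) - 150 = 12*(-154) - 150 = -1848 - 150 = -1998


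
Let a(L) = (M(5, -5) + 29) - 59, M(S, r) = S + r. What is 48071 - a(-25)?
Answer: 48101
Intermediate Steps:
a(L) = -30 (a(L) = ((5 - 5) + 29) - 59 = (0 + 29) - 59 = 29 - 59 = -30)
48071 - a(-25) = 48071 - 1*(-30) = 48071 + 30 = 48101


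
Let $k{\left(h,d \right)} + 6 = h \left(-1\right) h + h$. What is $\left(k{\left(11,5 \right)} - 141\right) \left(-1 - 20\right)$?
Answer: $5397$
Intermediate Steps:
$k{\left(h,d \right)} = -6 + h - h^{2}$ ($k{\left(h,d \right)} = -6 + \left(h \left(-1\right) h + h\right) = -6 + \left(- h h + h\right) = -6 - \left(h^{2} - h\right) = -6 + h - h^{2}$)
$\left(k{\left(11,5 \right)} - 141\right) \left(-1 - 20\right) = \left(\left(-6 + 11 - 11^{2}\right) - 141\right) \left(-1 - 20\right) = \left(\left(-6 + 11 - 121\right) - 141\right) \left(-1 - 20\right) = \left(\left(-6 + 11 - 121\right) - 141\right) \left(-21\right) = \left(-116 - 141\right) \left(-21\right) = \left(-257\right) \left(-21\right) = 5397$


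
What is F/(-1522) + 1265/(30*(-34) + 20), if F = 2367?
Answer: -429233/152200 ≈ -2.8202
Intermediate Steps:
F/(-1522) + 1265/(30*(-34) + 20) = 2367/(-1522) + 1265/(30*(-34) + 20) = 2367*(-1/1522) + 1265/(-1020 + 20) = -2367/1522 + 1265/(-1000) = -2367/1522 + 1265*(-1/1000) = -2367/1522 - 253/200 = -429233/152200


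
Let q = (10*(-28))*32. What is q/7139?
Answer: -8960/7139 ≈ -1.2551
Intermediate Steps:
q = -8960 (q = -280*32 = -8960)
q/7139 = -8960/7139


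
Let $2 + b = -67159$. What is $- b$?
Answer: $67161$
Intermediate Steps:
$b = -67161$ ($b = -2 - 67159 = -67161$)
$- b = \left(-1\right) \left(-67161\right) = 67161$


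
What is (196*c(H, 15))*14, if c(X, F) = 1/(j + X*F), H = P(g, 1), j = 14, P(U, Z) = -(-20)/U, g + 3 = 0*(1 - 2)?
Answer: -1372/43 ≈ -31.907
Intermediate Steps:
g = -3 (g = -3 + 0*(1 - 2) = -3 + 0*(-1) = -3 + 0 = -3)
P(U, Z) = 20/U
H = -20/3 (H = 20/(-3) = 20*(-⅓) = -20/3 ≈ -6.6667)
c(X, F) = 1/(14 + F*X) (c(X, F) = 1/(14 + X*F) = 1/(14 + F*X))
(196*c(H, 15))*14 = (196/(14 + 15*(-20/3)))*14 = (196/(14 - 100))*14 = (196/(-86))*14 = (196*(-1/86))*14 = -98/43*14 = -1372/43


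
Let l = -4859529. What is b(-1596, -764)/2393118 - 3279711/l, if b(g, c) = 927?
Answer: 290860748603/430719493386 ≈ 0.67529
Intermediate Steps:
b(-1596, -764)/2393118 - 3279711/l = 927/2393118 - 3279711/(-4859529) = 927*(1/2393118) - 3279711*(-1/4859529) = 103/265902 + 1093237/1619843 = 290860748603/430719493386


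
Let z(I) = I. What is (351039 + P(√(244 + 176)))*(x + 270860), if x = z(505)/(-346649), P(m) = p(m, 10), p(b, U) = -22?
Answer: 32958161206794795/346649 ≈ 9.5076e+10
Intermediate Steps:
P(m) = -22
x = -505/346649 (x = 505/(-346649) = 505*(-1/346649) = -505/346649 ≈ -0.0014568)
(351039 + P(√(244 + 176)))*(x + 270860) = (351039 - 22)*(-505/346649 + 270860) = 351017*(93893347635/346649) = 32958161206794795/346649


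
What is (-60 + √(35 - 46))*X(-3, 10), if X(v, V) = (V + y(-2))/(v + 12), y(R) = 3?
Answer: -260/3 + 13*I*√11/9 ≈ -86.667 + 4.7907*I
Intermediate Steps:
X(v, V) = (3 + V)/(12 + v) (X(v, V) = (V + 3)/(v + 12) = (3 + V)/(12 + v))
(-60 + √(35 - 46))*X(-3, 10) = (-60 + √(35 - 46))*((3 + 10)/(12 - 3)) = (-60 + √(-11))*(13/9) = (-60 + I*√11)*((⅑)*13) = (-60 + I*√11)*(13/9) = -260/3 + 13*I*√11/9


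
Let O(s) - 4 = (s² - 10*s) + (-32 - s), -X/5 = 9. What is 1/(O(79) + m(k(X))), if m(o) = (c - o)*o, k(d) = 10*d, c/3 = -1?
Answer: -1/195806 ≈ -5.1071e-6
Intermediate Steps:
c = -3 (c = 3*(-1) = -3)
X = -45 (X = -5*9 = -45)
O(s) = -28 + s² - 11*s (O(s) = 4 + ((s² - 10*s) + (-32 - s)) = 4 + (-32 + s² - 11*s) = -28 + s² - 11*s)
m(o) = o*(-3 - o) (m(o) = (-3 - o)*o = o*(-3 - o))
1/(O(79) + m(k(X))) = 1/((-28 + 79² - 11*79) - 10*(-45)*(3 + 10*(-45))) = 1/((-28 + 6241 - 869) - 1*(-450)*(3 - 450)) = 1/(5344 - 1*(-450)*(-447)) = 1/(5344 - 201150) = 1/(-195806) = -1/195806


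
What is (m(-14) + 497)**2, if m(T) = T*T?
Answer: 480249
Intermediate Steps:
m(T) = T**2
(m(-14) + 497)**2 = ((-14)**2 + 497)**2 = (196 + 497)**2 = 693**2 = 480249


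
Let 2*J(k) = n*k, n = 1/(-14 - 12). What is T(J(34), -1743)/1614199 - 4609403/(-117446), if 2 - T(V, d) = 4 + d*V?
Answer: 48362337598376/1232277902401 ≈ 39.246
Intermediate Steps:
n = -1/26 (n = 1/(-26) = -1/26 ≈ -0.038462)
J(k) = -k/52 (J(k) = (-k/26)/2 = -k/52)
T(V, d) = -2 - V*d (T(V, d) = 2 - (4 + d*V) = 2 - (4 + V*d) = 2 + (-4 - V*d) = -2 - V*d)
T(J(34), -1743)/1614199 - 4609403/(-117446) = (-2 - 1*(-1/52*34)*(-1743))/1614199 - 4609403/(-117446) = (-2 - 1*(-17/26)*(-1743))*(1/1614199) - 4609403*(-1/117446) = (-2 - 29631/26)*(1/1614199) + 4609403/117446 = -29683/26*1/1614199 + 4609403/117446 = -29683/41969174 + 4609403/117446 = 48362337598376/1232277902401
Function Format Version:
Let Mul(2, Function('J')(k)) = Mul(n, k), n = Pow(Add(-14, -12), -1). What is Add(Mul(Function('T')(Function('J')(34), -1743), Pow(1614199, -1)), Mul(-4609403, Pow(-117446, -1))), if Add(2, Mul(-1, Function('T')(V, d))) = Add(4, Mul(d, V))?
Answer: Rational(48362337598376, 1232277902401) ≈ 39.246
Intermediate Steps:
n = Rational(-1, 26) (n = Pow(-26, -1) = Rational(-1, 26) ≈ -0.038462)
Function('J')(k) = Mul(Rational(-1, 52), k) (Function('J')(k) = Mul(Rational(1, 2), Mul(Rational(-1, 26), k)) = Mul(Rational(-1, 52), k))
Function('T')(V, d) = Add(-2, Mul(-1, V, d)) (Function('T')(V, d) = Add(2, Mul(-1, Add(4, Mul(d, V)))) = Add(2, Mul(-1, Add(4, Mul(V, d)))) = Add(2, Add(-4, Mul(-1, V, d))) = Add(-2, Mul(-1, V, d)))
Add(Mul(Function('T')(Function('J')(34), -1743), Pow(1614199, -1)), Mul(-4609403, Pow(-117446, -1))) = Add(Mul(Add(-2, Mul(-1, Mul(Rational(-1, 52), 34), -1743)), Pow(1614199, -1)), Mul(-4609403, Pow(-117446, -1))) = Add(Mul(Add(-2, Mul(-1, Rational(-17, 26), -1743)), Rational(1, 1614199)), Mul(-4609403, Rational(-1, 117446))) = Add(Mul(Add(-2, Rational(-29631, 26)), Rational(1, 1614199)), Rational(4609403, 117446)) = Add(Mul(Rational(-29683, 26), Rational(1, 1614199)), Rational(4609403, 117446)) = Add(Rational(-29683, 41969174), Rational(4609403, 117446)) = Rational(48362337598376, 1232277902401)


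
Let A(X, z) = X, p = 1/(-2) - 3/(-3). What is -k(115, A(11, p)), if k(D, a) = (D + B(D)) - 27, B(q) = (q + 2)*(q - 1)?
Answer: -13426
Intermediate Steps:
B(q) = (-1 + q)*(2 + q) (B(q) = (2 + q)*(-1 + q) = (-1 + q)*(2 + q))
p = ½ (p = 1*(-½) - 3*(-⅓) = -½ + 1 = ½ ≈ 0.50000)
k(D, a) = -29 + D² + 2*D (k(D, a) = (D + (-2 + D + D²)) - 27 = (-2 + D² + 2*D) - 27 = -29 + D² + 2*D)
-k(115, A(11, p)) = -(-29 + 115² + 2*115) = -(-29 + 13225 + 230) = -1*13426 = -13426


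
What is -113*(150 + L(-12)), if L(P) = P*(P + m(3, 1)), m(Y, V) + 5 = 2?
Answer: -37290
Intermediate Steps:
m(Y, V) = -3 (m(Y, V) = -5 + 2 = -3)
L(P) = P*(-3 + P) (L(P) = P*(P - 3) = P*(-3 + P))
-113*(150 + L(-12)) = -113*(150 - 12*(-3 - 12)) = -113*(150 - 12*(-15)) = -113*(150 + 180) = -113*330 = -37290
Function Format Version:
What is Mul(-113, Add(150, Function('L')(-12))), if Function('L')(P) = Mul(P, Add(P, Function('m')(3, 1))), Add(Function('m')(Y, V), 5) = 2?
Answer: -37290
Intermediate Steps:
Function('m')(Y, V) = -3 (Function('m')(Y, V) = Add(-5, 2) = -3)
Function('L')(P) = Mul(P, Add(-3, P)) (Function('L')(P) = Mul(P, Add(P, -3)) = Mul(P, Add(-3, P)))
Mul(-113, Add(150, Function('L')(-12))) = Mul(-113, Add(150, Mul(-12, Add(-3, -12)))) = Mul(-113, Add(150, Mul(-12, -15))) = Mul(-113, Add(150, 180)) = Mul(-113, 330) = -37290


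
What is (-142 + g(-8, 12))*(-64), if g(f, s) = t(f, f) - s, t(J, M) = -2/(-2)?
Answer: 9792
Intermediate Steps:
t(J, M) = 1 (t(J, M) = -2*(-½) = 1)
g(f, s) = 1 - s
(-142 + g(-8, 12))*(-64) = (-142 + (1 - 1*12))*(-64) = (-142 + (1 - 12))*(-64) = (-142 - 11)*(-64) = -153*(-64) = 9792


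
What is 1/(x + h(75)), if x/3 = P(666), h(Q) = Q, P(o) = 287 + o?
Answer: 1/2934 ≈ 0.00034083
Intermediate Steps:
x = 2859 (x = 3*(287 + 666) = 3*953 = 2859)
1/(x + h(75)) = 1/(2859 + 75) = 1/2934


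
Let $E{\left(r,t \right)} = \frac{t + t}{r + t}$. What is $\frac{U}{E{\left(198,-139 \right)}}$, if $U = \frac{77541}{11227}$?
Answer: $- \frac{4574919}{3121106} \approx -1.4658$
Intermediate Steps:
$U = \frac{77541}{11227}$ ($U = 77541 \cdot \frac{1}{11227} = \frac{77541}{11227} \approx 6.9067$)
$E{\left(r,t \right)} = \frac{2 t}{r + t}$
$\frac{U}{E{\left(198,-139 \right)}} = \frac{77541}{11227 \cdot 2 \left(-139\right) \frac{1}{198 - 139}} = \frac{77541}{11227 \cdot 2 \left(-139\right) \frac{1}{59}} = \frac{77541}{11227 \left(- \frac{278}{59}\right)} = \frac{77541}{11227} \left(- \frac{59}{278}\right) = - \frac{4574919}{3121106}$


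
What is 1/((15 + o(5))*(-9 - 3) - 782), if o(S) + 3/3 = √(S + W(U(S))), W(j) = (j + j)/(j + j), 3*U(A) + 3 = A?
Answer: -475/450818 + 3*√6/225409 ≈ -0.0010210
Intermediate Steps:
U(A) = -1 + A/3
W(j) = 1 (W(j) = (2*j)/((2*j)) = (2*j)*(1/(2*j)) = 1)
o(S) = -1 + √(1 + S) (o(S) = -1 + √(S + 1) = -1 + √(1 + S))
1/((15 + o(5))*(-9 - 3) - 782) = 1/((15 + (-1 + √(1 + 5)))*(-9 - 3) - 782) = 1/((15 + (-1 + √6))*(-12) - 782) = 1/((14 + √6)*(-12) - 782) = 1/((-168 - 12*√6) - 782) = 1/(-950 - 12*√6)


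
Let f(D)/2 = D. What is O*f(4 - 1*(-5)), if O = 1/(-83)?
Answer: -18/83 ≈ -0.21687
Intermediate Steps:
f(D) = 2*D
O = -1/83 ≈ -0.012048
O*f(4 - 1*(-5)) = -2*(4 - 1*(-5))/83 = -2*(4 + 5)/83 = -2*9/83 = -1/83*18 = -18/83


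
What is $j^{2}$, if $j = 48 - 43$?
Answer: $25$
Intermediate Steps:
$j = 5$ ($j = 48 - 43 = 5$)
$j^{2} = 5^{2} = 25$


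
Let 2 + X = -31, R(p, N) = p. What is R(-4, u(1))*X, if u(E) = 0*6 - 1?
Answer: 132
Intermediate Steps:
u(E) = -1 (u(E) = 0 - 1 = -1)
X = -33 (X = -2 - 31 = -33)
R(-4, u(1))*X = -4*(-33) = 132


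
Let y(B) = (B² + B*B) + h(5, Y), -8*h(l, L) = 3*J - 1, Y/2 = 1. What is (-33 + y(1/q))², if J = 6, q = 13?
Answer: 2253685729/1827904 ≈ 1232.9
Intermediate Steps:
Y = 2 (Y = 2*1 = 2)
h(l, L) = -17/8 (h(l, L) = -(3*6 - 1)/8 = -(18 - 1)/8 = -⅛*17 = -17/8)
y(B) = -17/8 + 2*B² (y(B) = (B² + B*B) - 17/8 = (B² + B²) - 17/8 = 2*B² - 17/8 = -17/8 + 2*B²)
(-33 + y(1/q))² = (-33 + (-17/8 + 2*(1/13)²))² = (-33 + (-17/8 + 2*(1/169)))² = (-33 + (-17/8 + 2/169))² = (-33 - 2857/1352)² = (-47473/1352)² = 2253685729/1827904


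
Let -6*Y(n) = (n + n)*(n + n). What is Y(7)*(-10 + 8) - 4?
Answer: 184/3 ≈ 61.333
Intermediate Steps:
Y(n) = -2*n²/3 (Y(n) = -(n + n)*(n + n)/6 = -2*n*2*n/6 = -2*n²/3)
Y(7)*(-10 + 8) - 4 = (-⅔*7²)*(-10 + 8) - 4 = -⅔*49*(-2) - 4 = -98/3*(-2) - 4 = 196/3 - 4 = 184/3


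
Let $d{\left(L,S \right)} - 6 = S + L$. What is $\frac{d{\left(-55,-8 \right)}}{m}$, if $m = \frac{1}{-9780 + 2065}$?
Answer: $439755$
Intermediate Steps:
$d{\left(L,S \right)} = 6 + L + S$ ($d{\left(L,S \right)} = 6 + \left(S + L\right) = 6 + \left(L + S\right) = 6 + L + S$)
$m = - \frac{1}{7715}$ ($m = \frac{1}{-7715} = - \frac{1}{7715} \approx -0.00012962$)
$\frac{d{\left(-55,-8 \right)}}{m} = \frac{6 - 55 - 8}{- \frac{1}{7715}} = \left(-57\right) \left(-7715\right) = 439755$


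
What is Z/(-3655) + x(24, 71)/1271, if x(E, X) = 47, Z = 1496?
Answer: -101743/273265 ≈ -0.37232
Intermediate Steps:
Z/(-3655) + x(24, 71)/1271 = 1496/(-3655) + 47/1271 = 1496*(-1/3655) + 47*(1/1271) = -88/215 + 47/1271 = -101743/273265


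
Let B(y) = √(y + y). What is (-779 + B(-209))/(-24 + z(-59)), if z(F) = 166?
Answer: -779/142 + I*√418/142 ≈ -5.4859 + 0.14398*I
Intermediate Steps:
B(y) = √2*√y (B(y) = √(2*y) = √2*√y)
(-779 + B(-209))/(-24 + z(-59)) = (-779 + √2*√(-209))/(-24 + 166) = (-779 + √2*(I*√209))/142 = (-779 + I*√418)*(1/142) = -779/142 + I*√418/142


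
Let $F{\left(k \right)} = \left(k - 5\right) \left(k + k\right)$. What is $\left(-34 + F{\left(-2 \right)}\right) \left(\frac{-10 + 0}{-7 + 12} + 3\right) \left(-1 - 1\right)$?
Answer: $12$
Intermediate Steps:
$F{\left(k \right)} = 2 k \left(-5 + k\right)$ ($F{\left(k \right)} = \left(-5 + k\right) 2 k = 2 k \left(-5 + k\right)$)
$\left(-34 + F{\left(-2 \right)}\right) \left(\frac{-10 + 0}{-7 + 12} + 3\right) \left(-1 - 1\right) = \left(-34 + 2 \left(-2\right) \left(-5 - 2\right)\right) \left(\frac{-10 + 0}{-7 + 12} + 3\right) \left(-1 - 1\right) = \left(-34 + 2 \left(-2\right) \left(-7\right)\right) \left(- \frac{10}{5} + 3\right) \left(-2\right) = \left(-34 + 28\right) \left(\left(-10\right) \frac{1}{5} + 3\right) \left(-2\right) = - 6 \left(-2 + 3\right) \left(-2\right) = - 6 \cdot 1 \left(-2\right) = \left(-6\right) \left(-2\right) = 12$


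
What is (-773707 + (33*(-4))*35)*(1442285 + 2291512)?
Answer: -2906115017619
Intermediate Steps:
(-773707 + (33*(-4))*35)*(1442285 + 2291512) = (-773707 - 132*35)*3733797 = (-773707 - 4620)*3733797 = -778327*3733797 = -2906115017619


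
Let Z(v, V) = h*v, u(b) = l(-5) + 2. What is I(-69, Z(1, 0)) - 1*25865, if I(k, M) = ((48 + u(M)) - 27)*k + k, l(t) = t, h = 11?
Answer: -27176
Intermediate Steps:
u(b) = -3 (u(b) = -5 + 2 = -3)
Z(v, V) = 11*v
I(k, M) = 19*k (I(k, M) = ((48 - 3) - 27)*k + k = (45 - 27)*k + k = 18*k + k = 19*k)
I(-69, Z(1, 0)) - 1*25865 = 19*(-69) - 1*25865 = -1311 - 25865 = -27176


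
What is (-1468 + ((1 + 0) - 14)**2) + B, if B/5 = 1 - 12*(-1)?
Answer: -1234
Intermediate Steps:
B = 65 (B = 5*(1 - 12*(-1)) = 5*(1 + 12) = 5*13 = 65)
(-1468 + ((1 + 0) - 14)**2) + B = (-1468 + ((1 + 0) - 14)**2) + 65 = (-1468 + (1 - 14)**2) + 65 = (-1468 + (-13)**2) + 65 = (-1468 + 169) + 65 = -1299 + 65 = -1234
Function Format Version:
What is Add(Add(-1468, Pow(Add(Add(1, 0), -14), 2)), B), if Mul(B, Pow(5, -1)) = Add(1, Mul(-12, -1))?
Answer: -1234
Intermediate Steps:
B = 65 (B = Mul(5, Add(1, Mul(-12, -1))) = Mul(5, Add(1, 12)) = Mul(5, 13) = 65)
Add(Add(-1468, Pow(Add(Add(1, 0), -14), 2)), B) = Add(Add(-1468, Pow(Add(Add(1, 0), -14), 2)), 65) = Add(Add(-1468, Pow(Add(1, -14), 2)), 65) = Add(Add(-1468, Pow(-13, 2)), 65) = Add(Add(-1468, 169), 65) = Add(-1299, 65) = -1234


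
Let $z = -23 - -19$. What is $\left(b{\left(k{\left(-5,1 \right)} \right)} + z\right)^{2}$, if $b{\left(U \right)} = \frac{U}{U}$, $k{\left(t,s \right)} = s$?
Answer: $9$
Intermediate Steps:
$z = -4$ ($z = -23 + 19 = -4$)
$b{\left(U \right)} = 1$
$\left(b{\left(k{\left(-5,1 \right)} \right)} + z\right)^{2} = \left(1 - 4\right)^{2} = \left(-3\right)^{2} = 9$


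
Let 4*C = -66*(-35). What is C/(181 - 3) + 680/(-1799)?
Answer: 1835765/640444 ≈ 2.8664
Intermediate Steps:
C = 1155/2 (C = (-66*(-35))/4 = (¼)*2310 = 1155/2 ≈ 577.50)
C/(181 - 3) + 680/(-1799) = 1155/(2*(181 - 3)) + 680/(-1799) = (1155/2)/178 + 680*(-1/1799) = (1155/2)*(1/178) - 680/1799 = 1155/356 - 680/1799 = 1835765/640444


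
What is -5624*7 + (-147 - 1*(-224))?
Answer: -39291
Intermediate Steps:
-5624*7 + (-147 - 1*(-224)) = -296*133 + (-147 + 224) = -39368 + 77 = -39291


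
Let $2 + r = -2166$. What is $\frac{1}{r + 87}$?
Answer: $- \frac{1}{2081} \approx -0.00048054$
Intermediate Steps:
$r = -2168$ ($r = -2 - 2166 = -2168$)
$\frac{1}{r + 87} = \frac{1}{-2168 + 87} = \frac{1}{-2081} = - \frac{1}{2081}$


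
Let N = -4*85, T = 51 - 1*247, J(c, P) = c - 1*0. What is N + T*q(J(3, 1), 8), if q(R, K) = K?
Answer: -1908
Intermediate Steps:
J(c, P) = c (J(c, P) = c + 0 = c)
T = -196 (T = 51 - 247 = -196)
N = -340
N + T*q(J(3, 1), 8) = -340 - 196*8 = -340 - 1568 = -1908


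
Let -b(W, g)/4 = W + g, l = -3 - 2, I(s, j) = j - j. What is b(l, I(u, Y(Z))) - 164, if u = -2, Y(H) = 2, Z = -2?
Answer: -144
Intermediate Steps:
I(s, j) = 0
l = -5
b(W, g) = -4*W - 4*g (b(W, g) = -4*(W + g) = -4*W - 4*g)
b(l, I(u, Y(Z))) - 164 = (-4*(-5) - 4*0) - 164 = (20 + 0) - 164 = 20 - 164 = -144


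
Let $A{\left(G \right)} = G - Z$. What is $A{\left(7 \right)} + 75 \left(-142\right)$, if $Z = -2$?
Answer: $-10641$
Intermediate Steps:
$A{\left(G \right)} = 2 + G$ ($A{\left(G \right)} = G - -2 = G + 2 = 2 + G$)
$A{\left(7 \right)} + 75 \left(-142\right) = \left(2 + 7\right) + 75 \left(-142\right) = 9 - 10650 = -10641$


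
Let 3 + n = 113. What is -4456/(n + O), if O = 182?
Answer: -1114/73 ≈ -15.260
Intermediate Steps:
n = 110 (n = -3 + 113 = 110)
-4456/(n + O) = -4456/(110 + 182) = -4456/292 = -4456*1/292 = -1114/73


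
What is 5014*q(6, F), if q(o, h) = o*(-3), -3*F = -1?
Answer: -90252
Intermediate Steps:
F = ⅓ (F = -⅓*(-1) = ⅓ ≈ 0.33333)
q(o, h) = -3*o
5014*q(6, F) = 5014*(-3*6) = 5014*(-18) = -90252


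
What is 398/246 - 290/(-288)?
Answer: 15497/5904 ≈ 2.6248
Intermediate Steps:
398/246 - 290/(-288) = 398*(1/246) - 290*(-1/288) = 199/123 + 145/144 = 15497/5904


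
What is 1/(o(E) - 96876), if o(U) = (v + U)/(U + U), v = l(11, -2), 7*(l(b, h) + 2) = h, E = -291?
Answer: -4074/394670771 ≈ -1.0323e-5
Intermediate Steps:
l(b, h) = -2 + h/7
v = -16/7 (v = -2 + (⅐)*(-2) = -2 - 2/7 = -16/7 ≈ -2.2857)
o(U) = (-16/7 + U)/(2*U) (o(U) = (-16/7 + U)/(U + U) = (-16/7 + U)/((2*U)) = (-16/7 + U)*(1/(2*U)) = (-16/7 + U)/(2*U))
1/(o(E) - 96876) = 1/((1/14)*(-16 + 7*(-291))/(-291) - 96876) = 1/((1/14)*(-1/291)*(-16 - 2037) - 96876) = 1/((1/14)*(-1/291)*(-2053) - 96876) = 1/(2053/4074 - 96876) = 1/(-394670771/4074) = -4074/394670771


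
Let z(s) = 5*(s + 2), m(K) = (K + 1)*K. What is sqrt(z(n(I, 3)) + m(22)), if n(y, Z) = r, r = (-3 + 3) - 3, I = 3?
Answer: sqrt(501) ≈ 22.383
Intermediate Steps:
m(K) = K*(1 + K) (m(K) = (1 + K)*K = K*(1 + K))
r = -3 (r = 0 - 3 = -3)
n(y, Z) = -3
z(s) = 10 + 5*s (z(s) = 5*(2 + s) = 10 + 5*s)
sqrt(z(n(I, 3)) + m(22)) = sqrt((10 + 5*(-3)) + 22*(1 + 22)) = sqrt((10 - 15) + 22*23) = sqrt(-5 + 506) = sqrt(501)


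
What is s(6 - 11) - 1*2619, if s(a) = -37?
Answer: -2656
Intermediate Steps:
s(6 - 11) - 1*2619 = -37 - 1*2619 = -37 - 2619 = -2656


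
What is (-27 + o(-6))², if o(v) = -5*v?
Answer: 9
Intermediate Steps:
(-27 + o(-6))² = (-27 - 5*(-6))² = (-27 + 30)² = 3² = 9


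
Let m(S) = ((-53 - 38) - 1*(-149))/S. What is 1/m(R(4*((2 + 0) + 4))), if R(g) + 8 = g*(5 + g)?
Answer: 344/29 ≈ 11.862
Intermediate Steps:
R(g) = -8 + g*(5 + g)
m(S) = 58/S (m(S) = (-91 + 149)/S = 58/S)
1/m(R(4*((2 + 0) + 4))) = 1/(58/(-8 + (4*((2 + 0) + 4))**2 + 5*(4*((2 + 0) + 4)))) = 1/(58/(-8 + (4*(2 + 4))**2 + 5*(4*(2 + 4)))) = 1/(58/(-8 + (4*6)**2 + 5*(4*6))) = 1/(58/(-8 + 24**2 + 5*24)) = 1/(58/(-8 + 576 + 120)) = 1/(58/688) = 1/(58*(1/688)) = 1/(29/344) = 344/29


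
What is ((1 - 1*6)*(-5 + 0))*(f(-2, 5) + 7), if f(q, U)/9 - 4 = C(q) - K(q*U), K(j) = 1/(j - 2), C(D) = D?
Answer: 2575/4 ≈ 643.75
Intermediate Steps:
K(j) = 1/(-2 + j)
f(q, U) = 36 - 9/(-2 + U*q) + 9*q (f(q, U) = 36 + 9*(q - 1/(-2 + q*U)) = 36 + 9*(q - 1/(-2 + U*q)) = 36 + (-9/(-2 + U*q) + 9*q) = 36 - 9/(-2 + U*q) + 9*q)
((1 - 1*6)*(-5 + 0))*(f(-2, 5) + 7) = ((1 - 1*6)*(-5 + 0))*(9*(-1 + (-2 + 5*(-2))*(4 - 2))/(-2 + 5*(-2)) + 7) = ((1 - 6)*(-5))*(9*(-1 + (-2 - 10)*2)/(-2 - 10) + 7) = (-5*(-5))*(9*(-1 - 12*2)/(-12) + 7) = 25*(9*(-1/12)*(-1 - 24) + 7) = 25*(9*(-1/12)*(-25) + 7) = 25*(75/4 + 7) = 25*(103/4) = 2575/4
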